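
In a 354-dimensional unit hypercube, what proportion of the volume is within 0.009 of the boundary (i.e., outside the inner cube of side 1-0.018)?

1 - (1 - 2·0.009)^354 = 1 - 0.982^354 ≈ 0.998388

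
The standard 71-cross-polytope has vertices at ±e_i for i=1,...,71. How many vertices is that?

Number of vertices = 2n = 142.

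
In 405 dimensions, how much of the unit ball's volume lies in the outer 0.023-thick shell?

1 - (1-0.023)^405 ≈ 0.999919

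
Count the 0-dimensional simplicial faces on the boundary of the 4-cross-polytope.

An n-cross-polytope has 2^(k+1)·C(n,k+1) k-faces. Here 2^1·C(4,1) = 2·4 = 8.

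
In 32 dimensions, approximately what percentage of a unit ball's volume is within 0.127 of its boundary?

1 - (1-0.127)^32 ≈ 0.987044 ≈ 98.70%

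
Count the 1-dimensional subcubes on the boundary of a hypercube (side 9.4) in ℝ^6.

f_1(6-cube) = (6 choose 1) · 2^5 = 192.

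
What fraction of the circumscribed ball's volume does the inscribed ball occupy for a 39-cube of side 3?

V_in / V_out = (r_in/r_out)^39 = (1/√39)^39 = 39^(-39/2) ≈ 9.42411e-32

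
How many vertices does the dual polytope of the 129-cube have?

Number of vertices = 2n = 258.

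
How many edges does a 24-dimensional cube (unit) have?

An n-cube has n·2^(n-1) edges. With n = 24: 24·8388608 = 201326592.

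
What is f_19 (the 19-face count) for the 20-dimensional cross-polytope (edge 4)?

f_19(20-orthoplex) = 2^20 · (20 choose 20) = 1048576.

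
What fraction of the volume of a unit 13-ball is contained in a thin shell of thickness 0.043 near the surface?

1 - (1-0.043)^13 ≈ 0.435251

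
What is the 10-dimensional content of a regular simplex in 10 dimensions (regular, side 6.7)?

V = (6.7^10 / 10!) · √((10+1) / 2^10) ≈ 5.20633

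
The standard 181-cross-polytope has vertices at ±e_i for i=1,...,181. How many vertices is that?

Number of vertices = 2n = 362.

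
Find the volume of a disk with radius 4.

Volume = π^{2/2}·(4)^2/Γ(2) = 16·π ≈ 50.2655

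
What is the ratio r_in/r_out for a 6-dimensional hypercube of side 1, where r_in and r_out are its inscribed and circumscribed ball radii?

r_in = 1/2 (half the side); r_out = 1√6/2 (half the diagonal). Ratio = 1/√6 ≈ 0.408248.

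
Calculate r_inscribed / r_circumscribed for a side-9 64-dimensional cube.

For an n-cube of any side s, the inradius is s/2 and the circumradius is s√n/2, so the ratio is 1/√64 ≈ 0.125.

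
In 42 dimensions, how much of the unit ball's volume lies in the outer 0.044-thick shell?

1 - (1-0.044)^42 ≈ 0.848911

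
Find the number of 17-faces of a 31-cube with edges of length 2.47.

An n-cube has C(n,k)·2^(n-k) k-faces. Here C(31,17)·2^14 = 265182525·16384 = 4344750489600.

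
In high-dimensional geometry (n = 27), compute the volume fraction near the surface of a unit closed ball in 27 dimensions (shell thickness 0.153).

1 - (1-0.153)^27 ≈ 0.988706 ≈ 98.87%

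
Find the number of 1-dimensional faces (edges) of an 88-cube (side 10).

Number of 1-faces = C(88,1)·2^(88-1) = 88·154742504910672534362390528 = 13617340432139183023890366464.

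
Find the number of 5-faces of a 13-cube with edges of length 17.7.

An n-cube has C(n,k)·2^(n-k) k-faces. Here C(13,5)·2^8 = 1287·256 = 329472.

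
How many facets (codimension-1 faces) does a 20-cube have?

An n-cube has C(n,k)·2^(n-k) k-faces. Here C(20,19)·2^1 = 20·2 = 40.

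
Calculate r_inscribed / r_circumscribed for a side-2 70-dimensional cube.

Ratio = (s/2)/(s√70/2) = 70^(-1/2) ≈ 0.119523.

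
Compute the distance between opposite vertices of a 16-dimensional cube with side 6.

||(6,6,...,6)|| = √(16)·6 = 24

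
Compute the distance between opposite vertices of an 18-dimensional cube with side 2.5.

The space diagonal of an n-cube of side s is s√n. Here 2.5·√18 ≈ 10.6066.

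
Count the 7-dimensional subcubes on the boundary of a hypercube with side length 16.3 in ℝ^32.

Choose 7 of 32 axes to span the face (C(32,7) = 3365856 ways), then fix each of the remaining 25 coordinates at one of its two extreme values (2^25 = 33554432 ways): 3365856·33554432 = 112939386273792.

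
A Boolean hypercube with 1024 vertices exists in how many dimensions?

The n-cube has 2^n vertices, and 1024 = 2^10, so n = 10.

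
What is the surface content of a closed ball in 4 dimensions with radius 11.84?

S_4(11.84) = 2·π^(4/2)·(11.84)^3 / Γ(4/2) ≈ 32763.1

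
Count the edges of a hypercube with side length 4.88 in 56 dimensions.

Number of 1-faces = C(56,1)·2^(56-1) = 56·36028797018963968 = 2017612633061982208.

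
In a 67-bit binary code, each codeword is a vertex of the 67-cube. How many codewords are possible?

Each vertex is a binary string of length 67, so there are 2^67 = 147573952589676412928.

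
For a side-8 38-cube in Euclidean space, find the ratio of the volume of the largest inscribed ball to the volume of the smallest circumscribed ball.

Volume scales as r^n, and r_in/r_out = 1/√38, giving (1/√38)^38 ≈ 9.64077e-31.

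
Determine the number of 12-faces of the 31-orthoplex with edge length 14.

An n-cross-polytope has 2^(k+1)·C(n,k+1) k-faces. Here 2^13·C(31,13) = 8192·206253075 = 1689625190400.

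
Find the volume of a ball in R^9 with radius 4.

The n-ball volume is π^(n/2)·r^n/Γ(n/2+1). With n=9, r=4: V = 8388608·π^4/945 ≈ 864684.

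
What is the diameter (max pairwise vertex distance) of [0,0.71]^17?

Diagonal = √17 · 0.71 ≈ 2.9274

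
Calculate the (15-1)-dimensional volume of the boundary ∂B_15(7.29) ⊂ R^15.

S = n·V_n(r)/r = 15·V_15(7.29)/7.29 (volume-to-surface relation), giving 6.85025e+12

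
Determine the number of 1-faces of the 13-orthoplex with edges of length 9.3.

An n-cross-polytope has 2^(k+1)·C(n,k+1) k-faces. Here 2^2·C(13,2) = 4·78 = 312.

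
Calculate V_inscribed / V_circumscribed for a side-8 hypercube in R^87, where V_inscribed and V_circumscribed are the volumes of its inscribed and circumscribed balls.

The radii are 8/2 and 8√87/2, so the volume ratio is (1/√87)^87 = 87^{-87/2} ≈ 4.27477e-85.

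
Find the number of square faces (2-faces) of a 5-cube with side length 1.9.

An n-cube has C(n,k)·2^(n-k) k-faces. Here C(5,2)·2^3 = 10·8 = 80.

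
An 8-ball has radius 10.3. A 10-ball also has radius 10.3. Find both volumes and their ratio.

V_8(10.3) ≈ 5.14146e+08. V_10(10.3) ≈ 3.42721e+10. Ratio V_8/V_10 ≈ 0.015.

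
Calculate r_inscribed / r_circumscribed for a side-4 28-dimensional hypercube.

Ratio = (s/2)/(s√28/2) = 28^(-1/2) ≈ 0.188982.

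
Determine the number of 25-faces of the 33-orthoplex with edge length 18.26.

Each 25-face is the convex hull of 26 vertices, one chosen as ±e_i from each of 26 distinct axes: 2^26·C(33,26) = 286692288233472.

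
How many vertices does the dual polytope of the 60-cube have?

The vertices are ±e_1, ..., ±e_60, so there are 2·60 = 120.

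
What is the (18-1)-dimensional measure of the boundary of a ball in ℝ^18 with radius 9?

The surface area of an n-ball is 2π^(n/2) r^(n-1) / Γ(n/2). For n=18, r=9: 1853020188851841·π^9/2240 ≈ 2.46593e+16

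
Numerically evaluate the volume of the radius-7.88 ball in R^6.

V_6(7.88) = π^(6/2) · (7.88)^6 / Γ(6/2 + 1) ≈ 1.23724e+06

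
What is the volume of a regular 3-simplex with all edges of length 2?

Volume = (√2/12) · 2³ = 0.942809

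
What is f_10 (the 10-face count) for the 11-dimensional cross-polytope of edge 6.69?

Number of 10-faces = 2^(10+1) · C(11,10+1) = 2048 · 1 = 2048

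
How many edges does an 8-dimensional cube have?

Number of 1-faces = C(8,1)·2^(8-1) = 8·128 = 1024.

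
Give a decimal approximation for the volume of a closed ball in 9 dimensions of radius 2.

The n-ball volume is π^(n/2)·r^n/Γ(n/2+1). With n=9, r=2: V = 16384·π^4/945 ≈ 1688.84.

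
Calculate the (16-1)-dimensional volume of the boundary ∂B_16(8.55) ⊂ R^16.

|∂B_16(8.55)| ≈ 3.59162e+14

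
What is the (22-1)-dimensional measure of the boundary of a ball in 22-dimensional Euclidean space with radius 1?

|∂B_22(1)| = π^11/1814400 ≈ 0.162149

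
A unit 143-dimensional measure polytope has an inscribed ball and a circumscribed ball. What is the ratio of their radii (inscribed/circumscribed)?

r_in = 1/2 (half the side); r_out = 1√143/2 (half the diagonal). Ratio = 1/√143 ≈ 0.0836242.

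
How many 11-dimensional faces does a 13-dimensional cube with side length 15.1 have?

f_11(13-cube) = (13 choose 11) · 2^2 = 312.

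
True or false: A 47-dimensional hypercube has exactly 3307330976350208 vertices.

False. The 47-cube has 2^47 = 140737488355328 vertices.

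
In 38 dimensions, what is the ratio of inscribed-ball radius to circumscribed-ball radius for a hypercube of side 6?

For an n-cube of any side s, the inradius is s/2 and the circumradius is s√n/2, so the ratio is 1/√38 ≈ 0.162221.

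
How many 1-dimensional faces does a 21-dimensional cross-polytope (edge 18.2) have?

An n-cross-polytope has 2^(k+1)·C(n,k+1) k-faces. Here 2^2·C(21,2) = 4·210 = 840.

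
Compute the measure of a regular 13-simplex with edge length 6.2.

V = (6.2^13 / 13!) · √((13+1) / 2^13) ≈ 0.132795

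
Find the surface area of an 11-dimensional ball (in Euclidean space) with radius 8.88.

|∂B_11(8.88)| ≈ 6.31869e+10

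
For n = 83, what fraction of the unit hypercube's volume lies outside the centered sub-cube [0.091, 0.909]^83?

1 - (1 - 2·0.091)^83 = 1 - 0.818^83 ≈ 0.9999999427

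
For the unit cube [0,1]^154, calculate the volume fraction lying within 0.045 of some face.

The inner cube has side 1-2·0.045 = 0.91 and volume (0.91)^154 ≈ 4.925e-07, so the shell holds 0.9999995075 of the volume.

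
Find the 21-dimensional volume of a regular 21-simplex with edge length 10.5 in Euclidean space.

Volume = 10.5^21 · √(22/2^21) / 21! ≈ 0.176615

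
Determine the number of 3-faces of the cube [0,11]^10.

An n-cube has C(n,k)·2^(n-k) k-faces. Here C(10,3)·2^7 = 120·128 = 15360.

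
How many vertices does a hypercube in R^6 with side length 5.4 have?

The 6-cube has 2^6 = 64 vertices.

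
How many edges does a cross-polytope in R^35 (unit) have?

An n-cross-polytope has 2^(k+1)·C(n,k+1) k-faces. Here 2^2·C(35,2) = 4·595 = 2380.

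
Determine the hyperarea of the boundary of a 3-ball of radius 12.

S = n·V_n(r)/r = 3·V_3(12)/12 (volume-to-surface relation), giving 4πr² = 4π·(12)² ≈ 1809.56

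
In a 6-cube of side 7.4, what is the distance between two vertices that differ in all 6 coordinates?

d = √(7.4² + 7.4² + ... + 7.4²) [6 terms] = √(6·7.4²) = 7.4√6 ≈ 18.1262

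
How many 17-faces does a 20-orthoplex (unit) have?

f_17(20-orthoplex) = 2^18 · (20 choose 18) = 49807360.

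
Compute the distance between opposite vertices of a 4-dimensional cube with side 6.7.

||(6.7,6.7,...,6.7)|| = √(4)·6.7 = 13.4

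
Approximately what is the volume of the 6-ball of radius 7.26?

V_6(7.26) = π^(6/2) · (7.26)^6 / Γ(6/2 + 1) ≈ 756690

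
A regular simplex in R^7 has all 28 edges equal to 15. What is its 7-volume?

V = (15^7 / 7!) · √((7+1) / 2^7) ≈ 8475.17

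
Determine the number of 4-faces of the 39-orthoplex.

An n-cross-polytope has 2^(k+1)·C(n,k+1) k-faces. Here 2^5·C(39,5) = 32·575757 = 18424224.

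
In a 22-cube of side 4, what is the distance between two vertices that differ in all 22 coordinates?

d = √(4² + 4² + ... + 4²) [22 terms] = √(22·4²) = 4√22 ≈ 18.7617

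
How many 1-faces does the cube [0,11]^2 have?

An n-cube has n·2^(n-1) edges. With n = 2: 2·2 = 4.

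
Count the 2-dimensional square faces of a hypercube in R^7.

Choose 2 of 7 axes to span the face (C(7,2) = 21 ways), then fix each of the remaining 5 coordinates at one of its two extreme values (2^5 = 32 ways): 21·32 = 672.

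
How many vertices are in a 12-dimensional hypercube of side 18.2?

f_0(12-cube) = (12 choose 0) · 2^12 = 4096.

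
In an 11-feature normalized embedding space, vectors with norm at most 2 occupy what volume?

Volume = π^{11/2}·(2)^11/Γ(13/2) = 131072·π^5/10395 ≈ 3858.64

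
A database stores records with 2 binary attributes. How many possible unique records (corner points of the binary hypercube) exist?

Each vertex is a binary string of length 2, so there are 2^2 = 4.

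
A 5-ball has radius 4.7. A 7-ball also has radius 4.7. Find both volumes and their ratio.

V_5(4.7) ≈ 12072.2. V_7(4.7) ≈ 239368. Ratio V_5/V_7 ≈ 0.05043.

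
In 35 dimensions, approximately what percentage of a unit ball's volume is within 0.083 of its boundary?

1 - (1-0.083)^35 ≈ 0.951813 ≈ 95.18%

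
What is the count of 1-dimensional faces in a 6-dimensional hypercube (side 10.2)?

f_1(6-cube) = (6 choose 1) · 2^5 = 192.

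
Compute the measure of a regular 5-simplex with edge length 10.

For a regular n-simplex with edge a, V = (a^n / n!)·√((n+1)/2^n). With a=10, n=5: V ≈ 360.844.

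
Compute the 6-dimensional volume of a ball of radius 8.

Volume = π^{6/2}·(8)^6/Γ(4) = 131072·π^3/3 ≈ 1.35468e+06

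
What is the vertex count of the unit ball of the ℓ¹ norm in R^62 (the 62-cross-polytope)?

The 62-dimensional cross-polytope has 2n = 2·62 = 124 vertices.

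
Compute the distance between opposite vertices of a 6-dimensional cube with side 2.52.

Diagonal = √6 · 2.52 ≈ 6.17271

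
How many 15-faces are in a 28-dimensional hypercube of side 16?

An n-cube has C(n,k)·2^(n-k) k-faces. Here C(28,15)·2^13 = 37442160·8192 = 306726174720.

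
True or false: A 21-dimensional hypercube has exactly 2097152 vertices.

True. The 21-cube has 2^21 = 2097152 vertices.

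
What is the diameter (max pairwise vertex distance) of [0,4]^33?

d = √(4² + 4² + ... + 4²) [33 terms] = √(33·4²) = 4√33 ≈ 22.9783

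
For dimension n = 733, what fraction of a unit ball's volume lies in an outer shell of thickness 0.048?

1 - (1-0.048)^733 ≈ 1 - 2.192e-16 ≈ (100 - 2.22e-14)%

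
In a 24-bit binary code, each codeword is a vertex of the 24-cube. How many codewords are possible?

An n-cube has 2^n vertices; for n = 24 that is 2^24 = 16777216.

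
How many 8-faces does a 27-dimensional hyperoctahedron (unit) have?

Each 8-face is the convex hull of 9 vertices, one chosen as ±e_i from each of 9 distinct axes: 2^9·C(27,9) = 2399654400.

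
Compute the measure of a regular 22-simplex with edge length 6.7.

For a regular n-simplex with edge a, V = (a^n / n!)·√((n+1)/2^n). With a=6.7, n=22: V ≈ 3.10751e-06.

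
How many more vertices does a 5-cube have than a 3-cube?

The 5-cube has 2^5 = 32 vertices. The 3-cube has 2^3 = 8 vertices. Difference: 32 - 8 = 24.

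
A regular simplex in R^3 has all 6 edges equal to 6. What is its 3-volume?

Volume = (√2/12) · 6³ = 25.4558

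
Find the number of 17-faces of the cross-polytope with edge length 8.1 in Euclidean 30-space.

Number of 17-faces = 2^(17+1) · C(30,17+1) = 262144 · 86493225 = 22673679974400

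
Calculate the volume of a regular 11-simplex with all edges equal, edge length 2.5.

Volume = 2.5^11 · √(12/2^11) / 11! ≈ 4.57204e-05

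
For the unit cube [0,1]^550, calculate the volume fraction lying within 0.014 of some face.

1 - (1 - 2·0.014)^550 = 1 - 0.972^550 ≈ 0.9999998354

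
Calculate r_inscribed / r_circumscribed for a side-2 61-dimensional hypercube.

For an n-cube of any side s, the inradius is s/2 and the circumradius is s√n/2, so the ratio is 1/√61 ≈ 0.128037.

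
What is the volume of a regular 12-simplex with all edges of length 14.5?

Volume = 14.5^12 · √(13/2^12) / 12! ≈ 10159.5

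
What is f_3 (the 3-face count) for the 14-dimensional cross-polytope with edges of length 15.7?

An n-cross-polytope has 2^(k+1)·C(n,k+1) k-faces. Here 2^4·C(14,4) = 16·1001 = 16016.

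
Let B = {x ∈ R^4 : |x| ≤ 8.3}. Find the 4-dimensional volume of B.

Volume = π^{4/2}·(8.3)^4/Γ(3) ≈ 23419.7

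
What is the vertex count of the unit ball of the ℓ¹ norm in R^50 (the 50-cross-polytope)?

An n-cross-polytope has 2n vertices; here n = 50, giving 100.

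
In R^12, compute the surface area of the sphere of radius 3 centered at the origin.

The surface area of an n-ball is 2π^(n/2) r^(n-1) / Γ(n/2). For n=12, r=3: 59049·π^6/20 ≈ 2.83845e+06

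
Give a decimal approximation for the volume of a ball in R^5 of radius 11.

The n-ball volume is π^(n/2)·r^n/Γ(n/2+1). With n=5, r=11: V = 1288408·π^2/15 ≈ 847738.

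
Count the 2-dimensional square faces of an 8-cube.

Choose 2 of 8 axes to span the face (C(8,2) = 28 ways), then fix each of the remaining 6 coordinates at one of its two extreme values (2^6 = 64 ways): 28·64 = 1792.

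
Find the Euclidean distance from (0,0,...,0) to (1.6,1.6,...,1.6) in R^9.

d = √(1.6² + 1.6² + ... + 1.6²) [9 terms] = √(9·1.6²) = 1.6√9 = 4.8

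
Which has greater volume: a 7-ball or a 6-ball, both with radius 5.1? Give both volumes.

V_7(5.1) ≈ 424006. V_6(5.1) ≈ 90932.6. The 7-ball is larger.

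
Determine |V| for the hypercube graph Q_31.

An n-cube has 2^n vertices; for n = 31 that is 2^31 = 2147483648.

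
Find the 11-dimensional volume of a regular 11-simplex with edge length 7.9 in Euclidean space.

Volume = 7.9^11 · √(12/2^11) / 11! ≈ 14.3439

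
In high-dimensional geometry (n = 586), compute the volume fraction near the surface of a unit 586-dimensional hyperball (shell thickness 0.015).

1 - (1-0.015)^586 ≈ 0.999858 ≈ 99.9858%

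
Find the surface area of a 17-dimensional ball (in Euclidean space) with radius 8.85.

The surface area of an n-ball is 2π^(n/2) r^(n-1) / Γ(n/2). For n=17, r=8.85: 3.39392e+15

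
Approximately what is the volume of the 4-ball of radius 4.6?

V_4(4.6) = π^(4/2) · (4.6)^4 / Γ(4/2 + 1) ≈ 2209.54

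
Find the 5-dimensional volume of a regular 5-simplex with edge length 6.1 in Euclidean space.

V = (6.1^5 / 5!) · √((5+1) / 2^5) ≈ 30.4767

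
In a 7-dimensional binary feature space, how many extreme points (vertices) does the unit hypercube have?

The 7-cube has 2^7 = 128 vertices.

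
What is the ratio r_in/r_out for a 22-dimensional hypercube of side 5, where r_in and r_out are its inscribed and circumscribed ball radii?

r_in / r_out = (5/2) / (5√22/2) = 1/√22 ≈ 0.213201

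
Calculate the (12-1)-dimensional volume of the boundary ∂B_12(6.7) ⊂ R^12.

S = n·V_n(r)/r = 12·V_12(6.7)/6.7 (volume-to-surface relation), giving 1.95691e+10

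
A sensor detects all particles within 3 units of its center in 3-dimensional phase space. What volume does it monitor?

V = 36·π ≈ 113.097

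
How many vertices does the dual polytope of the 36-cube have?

The vertices are ±e_1, ..., ±e_36, so there are 2·36 = 72.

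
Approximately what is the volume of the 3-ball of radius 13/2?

The n-ball volume is π^(n/2)·r^n/Γ(n/2+1). With n=3, r=13/2: V = 2197·π/6 ≈ 1150.35.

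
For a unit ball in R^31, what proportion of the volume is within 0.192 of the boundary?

V(inner)/V(outer) = ((1-0.192)/1)^31 ≈ 0.001348, so the shell fraction is 0.998652.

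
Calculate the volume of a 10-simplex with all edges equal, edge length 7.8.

For a regular n-simplex with edge a, V = (a^n / n!)·√((n+1)/2^n). With a=7.8, n=10: V ≈ 23.8084.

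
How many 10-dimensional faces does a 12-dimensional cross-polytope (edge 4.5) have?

f_10(12-orthoplex) = 2^11 · (12 choose 11) = 24576.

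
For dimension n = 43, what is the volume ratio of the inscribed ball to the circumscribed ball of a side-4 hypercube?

V_in / V_out = (r_in/r_out)^43 = (1/√43)^43 = 43^(-43/2) ≈ 7.59326e-36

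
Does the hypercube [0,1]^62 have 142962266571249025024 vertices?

False. The 62-cube has 2^62 = 4611686018427387904 vertices.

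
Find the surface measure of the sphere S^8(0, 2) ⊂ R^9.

The surface area of an n-ball is 2π^(n/2) r^(n-1) / Γ(n/2). For n=9, r=2: 8192·π^4/105 ≈ 7599.76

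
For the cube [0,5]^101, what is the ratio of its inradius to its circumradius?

For an n-cube of any side s, the inradius is s/2 and the circumradius is s√n/2, so the ratio is 1/√101 ≈ 0.0995037.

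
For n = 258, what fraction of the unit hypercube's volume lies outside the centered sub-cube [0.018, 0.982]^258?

The inner cube has side 1-2·0.018 = 0.964 and volume (0.964)^258 ≈ 7.796e-05, so the shell holds 0.999922 of the volume.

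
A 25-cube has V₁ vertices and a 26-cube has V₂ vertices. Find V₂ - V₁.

V₁ = 2^25 = 33554432. V₂ = 2^26 = 67108864. V₂ - V₁ = 33554432.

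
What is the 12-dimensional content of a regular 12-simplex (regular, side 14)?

Volume = 14^12 · √(13/2^12) / 12! ≈ 6667.93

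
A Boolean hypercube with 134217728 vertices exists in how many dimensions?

The n-cube has 2^n vertices, and 134217728 = 2^27, so n = 27.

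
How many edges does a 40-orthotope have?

An n-cube has n·2^(n-1) edges. With n = 40: 40·549755813888 = 21990232555520.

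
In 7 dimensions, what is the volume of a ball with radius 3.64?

V_7(3.64) = π^(7/2) · (3.64)^7 / Γ(7/2 + 1) ≈ 40002.8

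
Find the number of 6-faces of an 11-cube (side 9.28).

Number of 6-faces = C(11,6) · 2^(11-6) = 462 · 32 = 14784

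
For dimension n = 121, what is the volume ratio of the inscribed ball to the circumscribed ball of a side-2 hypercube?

V_in / V_out = (r_in/r_out)^121 = (1/√121)^121 = 121^(-121/2) ≈ 9.80585e-127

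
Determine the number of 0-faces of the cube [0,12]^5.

Choose 0 of 5 axes to span the face (C(5,0) = 1 way), then fix each of the remaining 5 coordinates at one of its two extreme values (2^5 = 32 ways): 1·32 = 32.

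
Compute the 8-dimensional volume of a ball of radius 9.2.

Volume = π^{8/2}·(9.2)^8/Γ(5) ≈ 2.08301e+08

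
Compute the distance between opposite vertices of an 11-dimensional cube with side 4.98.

d = √(4.98² + 4.98² + ... + 4.98²) [11 terms] = √(11·4.98²) = 4.98√11 ≈ 16.5168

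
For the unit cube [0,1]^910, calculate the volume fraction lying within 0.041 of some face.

The inner cube has side 1-2·0.041 = 0.918 and volume (0.918)^910 ≈ 1.538e-34, so the shell holds 1 - 1.538e-34 of the volume.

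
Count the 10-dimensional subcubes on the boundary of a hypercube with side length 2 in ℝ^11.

An n-cube has C(n,k)·2^(n-k) k-faces. Here C(11,10)·2^1 = 11·2 = 22.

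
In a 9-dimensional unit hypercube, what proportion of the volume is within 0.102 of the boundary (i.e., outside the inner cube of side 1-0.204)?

1 - (1 - 2·0.102)^9 = 1 - 0.796^9 ≈ 0.871703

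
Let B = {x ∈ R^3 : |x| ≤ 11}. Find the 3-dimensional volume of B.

The n-ball volume is π^(n/2)·r^n/Γ(n/2+1). With n=3, r=11: V = 5324·π/3 ≈ 5575.28.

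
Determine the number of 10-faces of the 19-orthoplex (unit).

Each 10-face is the convex hull of 11 vertices, one chosen as ±e_i from each of 11 distinct axes: 2^11·C(19,11) = 154791936.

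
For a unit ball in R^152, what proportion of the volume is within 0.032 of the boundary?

1 - (1-0.032)^152 ≈ 0.992871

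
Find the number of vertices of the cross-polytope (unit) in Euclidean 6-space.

f_0(6-orthoplex) = 2^1 · (6 choose 1) = 12.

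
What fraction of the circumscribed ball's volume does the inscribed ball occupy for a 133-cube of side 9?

V_in / V_out = (r_in/r_out)^133 = (1/√133)^133 = 133^(-133/2) ≈ 5.80585e-142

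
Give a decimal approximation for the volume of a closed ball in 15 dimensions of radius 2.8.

V_15(2.8) = π^(15/2) · (2.8)^15 / Γ(15/2 + 1) ≈ 1.94447e+06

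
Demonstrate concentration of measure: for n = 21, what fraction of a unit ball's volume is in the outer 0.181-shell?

1 - (1-0.181)^21 ≈ 0.984901 ≈ 98.49%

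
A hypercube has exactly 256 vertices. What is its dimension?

Since 2^n = 256, we have n = 8.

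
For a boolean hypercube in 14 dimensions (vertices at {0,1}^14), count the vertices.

Each vertex is a binary string of length 14, so there are 2^14 = 16384.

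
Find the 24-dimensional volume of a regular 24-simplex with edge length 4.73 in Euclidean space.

V_24 = √(25) · 4.73^24 / (24! · 2^(24/2)) ≈ 3.09437e-11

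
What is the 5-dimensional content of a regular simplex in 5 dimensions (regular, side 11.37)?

Volume = 11.37^5 · √(6/2^5) / 5! ≈ 685.68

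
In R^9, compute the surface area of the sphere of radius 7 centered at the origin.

S = n·V_n(r)/r = 9·V_9(7)/7 (volume-to-surface relation), giving 26353376·π^4/15 ≈ 1.71137e+08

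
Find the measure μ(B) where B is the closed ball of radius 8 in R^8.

V = 2097152·π^4/3 ≈ 6.80939e+07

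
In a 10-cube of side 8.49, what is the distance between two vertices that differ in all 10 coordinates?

||(8.49,8.49,...,8.49)|| = √(10)·8.49 ≈ 26.8477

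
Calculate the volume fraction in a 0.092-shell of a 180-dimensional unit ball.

1 - (1-0.092)^180 ≈ 0.9999999715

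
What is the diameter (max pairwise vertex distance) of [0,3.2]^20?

||(3.2,3.2,...,3.2)|| = √(20)·3.2 ≈ 14.3108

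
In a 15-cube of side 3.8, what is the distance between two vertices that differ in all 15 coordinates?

The space diagonal of an n-cube of side s is s√n. Here 3.8·√15 ≈ 14.7173.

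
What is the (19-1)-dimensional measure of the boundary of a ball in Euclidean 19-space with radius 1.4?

The surface area of an n-ball is 2π^(n/2) r^(n-1) / Γ(n/2). For n=19, r=1.4: 378.134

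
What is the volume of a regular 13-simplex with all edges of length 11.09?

V_13 = √(14) · 11.09^13 / (13! · 2^(13/2)) ≈ 254.8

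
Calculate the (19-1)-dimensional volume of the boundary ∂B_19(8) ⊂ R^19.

|∂B_19(8)| = 18446744073709551616·π^9/34459425 ≈ 1.59573e+16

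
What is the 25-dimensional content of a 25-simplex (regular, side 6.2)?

V = (6.2^25 / 25!) · √((25+1) / 2^25) ≈ 3.66234e-09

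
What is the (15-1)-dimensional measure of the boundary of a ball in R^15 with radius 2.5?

S_15(2.5) = 2·π^(15/2)·(2.5)^14 / Γ(15/2) = 1220703125·π^7/1729728 ≈ 2.13148e+06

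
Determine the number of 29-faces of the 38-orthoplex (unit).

Number of 29-faces = 2^(29+1) · C(38,29+1) = 1073741824 · 48903492 = 52509724700049408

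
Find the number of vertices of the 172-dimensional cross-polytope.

The 172-dimensional cross-polytope has 2n = 2·172 = 344 vertices.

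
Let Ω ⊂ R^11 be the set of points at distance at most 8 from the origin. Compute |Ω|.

Volume = π^{11/2}·(8)^11/Γ(13/2) = 549755813888·π^5/10395 ≈ 1.61843e+10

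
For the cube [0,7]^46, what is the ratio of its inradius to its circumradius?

Ratio = (s/2)/(s√46/2) = 46^(-1/2) ≈ 0.147442.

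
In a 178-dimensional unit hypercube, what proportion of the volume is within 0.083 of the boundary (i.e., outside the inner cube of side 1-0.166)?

Shell fraction = 1 - (1-0.166)^178 ≈ 1 - 9.28e-15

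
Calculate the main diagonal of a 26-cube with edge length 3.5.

d = √(3.5² + 3.5² + ... + 3.5²) [26 terms] = √(26·3.5²) = 3.5√26 ≈ 17.8466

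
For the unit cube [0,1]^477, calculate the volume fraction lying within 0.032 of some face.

Shell fraction = 1 - (1-0.064)^477 ≈ 1 - 1.989e-14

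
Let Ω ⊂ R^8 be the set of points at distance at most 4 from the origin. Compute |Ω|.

The n-ball volume is π^(n/2)·r^n/Γ(n/2+1). With n=8, r=4: V = 8192·π^4/3 ≈ 265992.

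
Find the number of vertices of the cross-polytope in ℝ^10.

f_0(10-orthoplex) = 2^1 · (10 choose 1) = 20.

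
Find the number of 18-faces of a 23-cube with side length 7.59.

Choose 18 of 23 axes to span the face (C(23,18) = 33649 ways), then fix each of the remaining 5 coordinates at one of its two extreme values (2^5 = 32 ways): 33649·32 = 1076768.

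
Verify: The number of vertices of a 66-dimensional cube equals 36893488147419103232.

False. The 66-cube has 2^66 = 73786976294838206464 vertices.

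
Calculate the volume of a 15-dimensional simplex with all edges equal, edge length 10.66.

V = (10.66^15 / 15!) · √((15+1) / 2^15) ≈ 44.0751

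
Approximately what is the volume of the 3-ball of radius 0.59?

V_3(0.59) = π^(3/2) · (0.59)^3 / Γ(3/2 + 1) ≈ 0.86029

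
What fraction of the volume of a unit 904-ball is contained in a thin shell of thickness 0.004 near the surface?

Shell fraction = 1 - (1-0.004)^904 ≈ 0.973304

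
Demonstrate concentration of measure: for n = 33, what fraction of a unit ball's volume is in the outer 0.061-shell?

1 - (1-0.061)^33 ≈ 0.874696 ≈ 87.47%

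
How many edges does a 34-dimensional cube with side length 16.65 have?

Number of 1-faces = C(34,1)·2^(34-1) = 34·8589934592 = 292057776128.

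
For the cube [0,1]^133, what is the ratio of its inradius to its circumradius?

r_in = 1/2 (half the side); r_out = 1√133/2 (half the diagonal). Ratio = 1/√133 ≈ 0.086711.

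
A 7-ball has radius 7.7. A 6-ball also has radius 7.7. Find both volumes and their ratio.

V_7(7.7) ≈ 7.58255e+06. V_6(7.7) ≈ 1.07707e+06. Ratio V_7/V_6 ≈ 7.04.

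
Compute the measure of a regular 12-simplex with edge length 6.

V = (6^12 / 12!) · √((12+1) / 2^12) ≈ 0.256018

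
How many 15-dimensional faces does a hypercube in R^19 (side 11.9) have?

Choose 15 of 19 axes to span the face (C(19,15) = 3876 ways), then fix each of the remaining 4 coordinates at one of its two extreme values (2^4 = 16 ways): 3876·16 = 62016.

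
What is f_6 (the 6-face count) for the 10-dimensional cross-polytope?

An n-cross-polytope has 2^(k+1)·C(n,k+1) k-faces. Here 2^7·C(10,7) = 128·120 = 15360.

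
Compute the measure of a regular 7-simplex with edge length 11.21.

V = (11.21^7 / 7!) · √((7+1) / 2^7) ≈ 1103.44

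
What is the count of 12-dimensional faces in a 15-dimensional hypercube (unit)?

Choose 12 of 15 axes to span the face (C(15,12) = 455 ways), then fix each of the remaining 3 coordinates at one of its two extreme values (2^3 = 8 ways): 455·8 = 3640.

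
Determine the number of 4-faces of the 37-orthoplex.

Number of 4-faces = 2^(4+1) · C(37,4+1) = 32 · 435897 = 13948704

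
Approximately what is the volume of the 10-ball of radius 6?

V_10(6) = π^(10/2) · (6)^10 / Γ(10/2 + 1) = 2519424·π^5/5 ≈ 1.54199e+08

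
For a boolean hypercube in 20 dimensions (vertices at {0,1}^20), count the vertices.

Number of vertices = 2^20 = 1048576.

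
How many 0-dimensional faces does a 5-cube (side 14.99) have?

Number of 0-faces = C(5,0) · 2^(5-0) = 1 · 32 = 32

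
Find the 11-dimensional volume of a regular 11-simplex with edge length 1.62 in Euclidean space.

For a regular n-simplex with edge a, V = (a^n / n!)·√((n+1)/2^n). With a=1.62, n=11: V ≈ 3.86754e-07.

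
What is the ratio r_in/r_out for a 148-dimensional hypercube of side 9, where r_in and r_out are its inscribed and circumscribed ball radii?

Ratio = (s/2)/(s√148/2) = 148^(-1/2) ≈ 0.0821995.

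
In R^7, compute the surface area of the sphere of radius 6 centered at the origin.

The surface area of an n-ball is 2π^(n/2) r^(n-1) / Γ(n/2). For n=7, r=6: 248832·π^3/5 ≈ 1.54307e+06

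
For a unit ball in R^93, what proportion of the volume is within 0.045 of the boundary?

Shell fraction = 1 - (1-0.045)^93 ≈ 0.986186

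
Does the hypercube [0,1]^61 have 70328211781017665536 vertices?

False. The 61-cube has 2^61 = 2305843009213693952 vertices.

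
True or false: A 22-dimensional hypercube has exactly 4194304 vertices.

True. The 22-cube has 2^22 = 4194304 vertices.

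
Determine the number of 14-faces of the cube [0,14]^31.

An n-cube has C(n,k)·2^(n-k) k-faces. Here C(31,14)·2^17 = 265182525·131072 = 34758003916800.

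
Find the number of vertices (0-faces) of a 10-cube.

An n-cube has C(n,k)·2^(n-k) k-faces. Here C(10,0)·2^10 = 1·1024 = 1024.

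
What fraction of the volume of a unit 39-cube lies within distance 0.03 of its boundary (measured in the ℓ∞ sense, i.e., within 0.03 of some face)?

Shell fraction = 1 - (1-0.06)^39 ≈ 0.910466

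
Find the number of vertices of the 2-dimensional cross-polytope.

The vertices are ±e_1, ..., ±e_2, so there are 2·2 = 4.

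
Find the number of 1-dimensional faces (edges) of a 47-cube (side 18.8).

Number of 1-faces = C(47,1)·2^(47-1) = 47·70368744177664 = 3307330976350208.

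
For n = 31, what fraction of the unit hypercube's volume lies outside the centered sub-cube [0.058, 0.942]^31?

1 - (1 - 2·0.058)^31 = 1 - 0.884^31 ≈ 0.978121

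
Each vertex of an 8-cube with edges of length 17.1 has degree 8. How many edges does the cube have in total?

Each of the 2^8 = 256 vertices has degree 8; total edges = 8·2^8/2 = 1024.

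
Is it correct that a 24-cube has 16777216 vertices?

True. The 24-cube has 2^24 = 16777216 vertices.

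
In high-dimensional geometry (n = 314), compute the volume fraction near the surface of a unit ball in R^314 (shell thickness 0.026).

1 - (1-0.026)^314 ≈ 0.999744 ≈ 99.9744%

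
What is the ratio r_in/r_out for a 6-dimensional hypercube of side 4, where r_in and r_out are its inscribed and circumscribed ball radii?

Ratio = (s/2)/(s√6/2) = 6^(-1/2) ≈ 0.408248.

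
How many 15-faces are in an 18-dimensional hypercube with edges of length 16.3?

Number of 15-faces = C(18,15) · 2^(18-15) = 816 · 8 = 6528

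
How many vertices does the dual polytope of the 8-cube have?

Number of vertices = 2n = 16.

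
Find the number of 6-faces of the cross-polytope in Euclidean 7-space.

Each 6-face is the convex hull of 7 vertices, one chosen as ±e_i from each of 7 distinct axes: 2^7·C(7,7) = 128.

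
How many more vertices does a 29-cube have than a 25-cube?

The 29-cube has 2^29 = 536870912 vertices. The 25-cube has 2^25 = 33554432 vertices. Difference: 536870912 - 33554432 = 503316480.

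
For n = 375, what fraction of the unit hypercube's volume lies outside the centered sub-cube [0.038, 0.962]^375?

Shell fraction = 1 - (1-0.076)^375 ≈ 1 - 1.34e-13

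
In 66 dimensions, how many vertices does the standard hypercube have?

An n-cube has 2^n vertices; for n = 66 that is 2^66 = 73786976294838206464.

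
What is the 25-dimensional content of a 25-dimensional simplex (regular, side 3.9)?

V = (3.9^25 / 25!) · √((25+1) / 2^25) ≈ 3.39298e-14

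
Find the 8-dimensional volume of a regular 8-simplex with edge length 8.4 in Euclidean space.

V_8 = √(9) · 8.4^8 / (8! · 2^(8/2)) ≈ 115.27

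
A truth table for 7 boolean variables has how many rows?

Number of vertices = 2^7 = 128.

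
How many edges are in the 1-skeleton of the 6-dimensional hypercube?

The 6-cube has n·2^(n-1) = 6·2^5 = 6·32 = 192 edges.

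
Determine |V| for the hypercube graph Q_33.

The 33-cube has 2^33 = 8589934592 vertices.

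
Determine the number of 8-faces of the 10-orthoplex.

f_8(10-orthoplex) = 2^9 · (10 choose 9) = 5120.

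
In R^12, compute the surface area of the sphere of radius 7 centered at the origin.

|∂B_12(7)| = 1977326743·π^6/60 ≈ 3.1683e+10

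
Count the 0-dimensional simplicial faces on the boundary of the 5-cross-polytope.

Each 0-face is the convex hull of 1 vertex, one chosen as ±e_i from each of 1 distinct axis: 2^1·C(5,1) = 10.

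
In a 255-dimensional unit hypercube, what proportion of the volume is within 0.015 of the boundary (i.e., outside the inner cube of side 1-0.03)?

The inner cube has side 1-2·0.015 = 0.97 and volume (0.97)^255 ≈ 0.0004234, so the shell holds 0.999577 of the volume.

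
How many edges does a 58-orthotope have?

An n-cube has n·2^(n-1) edges. With n = 58: 58·144115188075855872 = 8358680908399640576.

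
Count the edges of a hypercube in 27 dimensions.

An n-cube has n·2^(n-1) edges. With n = 27: 27·67108864 = 1811939328.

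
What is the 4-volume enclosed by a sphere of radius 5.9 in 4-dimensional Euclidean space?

V_4(5.9) = π^(4/2) · (5.9)^4 / Γ(4/2 + 1) ≈ 5979.68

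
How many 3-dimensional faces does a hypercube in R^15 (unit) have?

f_3(15-cube) = (15 choose 3) · 2^12 = 1863680.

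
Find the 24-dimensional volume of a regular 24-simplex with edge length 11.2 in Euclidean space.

V = (11.2^24 / 24!) · √((24+1) / 2^24) ≈ 0.0298632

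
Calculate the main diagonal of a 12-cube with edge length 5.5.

||(5.5,5.5,...,5.5)|| = √(12)·5.5 ≈ 19.0526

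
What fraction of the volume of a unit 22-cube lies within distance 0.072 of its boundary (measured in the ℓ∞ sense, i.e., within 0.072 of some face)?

Shell fraction = 1 - (1-0.144)^22 ≈ 0.967309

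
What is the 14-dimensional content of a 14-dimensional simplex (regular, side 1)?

V = (1^14 / 14!) · √((14+1) / 2^14) ≈ 3.47078e-13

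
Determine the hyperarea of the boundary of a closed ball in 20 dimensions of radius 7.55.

|∂B_20(7.55)| ≈ 2.47604e+16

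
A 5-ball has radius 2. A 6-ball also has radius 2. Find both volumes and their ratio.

V_5(2) ≈ 168.441. V_6(2) ≈ 330.734. Ratio V_5/V_6 ≈ 0.5093.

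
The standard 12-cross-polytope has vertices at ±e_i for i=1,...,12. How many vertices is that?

Number of vertices = 2n = 24.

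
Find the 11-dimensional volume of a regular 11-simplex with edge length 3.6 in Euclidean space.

Volume = 3.6^11 · √(12/2^11) / 11! ≈ 0.00252405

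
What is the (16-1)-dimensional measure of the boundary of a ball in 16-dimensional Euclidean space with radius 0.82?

|∂B_16(0.82)| ≈ 0.19187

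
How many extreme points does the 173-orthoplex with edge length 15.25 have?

An n-cross-polytope has 2n vertices; here n = 173, giving 346.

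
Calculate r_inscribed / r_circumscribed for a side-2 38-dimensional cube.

r_in / r_out = (2/2) / (2√38/2) = 1/√38 ≈ 0.162221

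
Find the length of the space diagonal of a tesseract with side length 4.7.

Diagonal = √4 · 4.7 = 9.4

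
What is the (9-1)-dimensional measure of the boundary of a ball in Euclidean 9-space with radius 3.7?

S = n·V_n(r)/r = 9·V_9(3.7)/3.7 (volume-to-surface relation), giving 1.04274e+06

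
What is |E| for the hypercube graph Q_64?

An n-cube has n·2^(n-1) edges. With n = 64: 64·9223372036854775808 = 590295810358705651712.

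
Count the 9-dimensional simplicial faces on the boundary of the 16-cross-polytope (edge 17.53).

An n-cross-polytope has 2^(k+1)·C(n,k+1) k-faces. Here 2^10·C(16,10) = 1024·8008 = 8200192.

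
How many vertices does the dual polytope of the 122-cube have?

The vertices are ±e_1, ..., ±e_122, so there are 2·122 = 244.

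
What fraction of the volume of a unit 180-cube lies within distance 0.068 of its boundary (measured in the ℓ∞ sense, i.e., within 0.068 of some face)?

The inner cube has side 1-2·0.068 = 0.864 and volume (0.864)^180 ≈ 3.737e-12, so the shell holds 1 - 3.737e-12 of the volume.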